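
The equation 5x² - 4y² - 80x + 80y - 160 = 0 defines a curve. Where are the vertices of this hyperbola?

(4, 10) and (12, 10)

Rearranging, 5(x² - 16x) -4(y² - 20y) = 160.
Completing the square gives 5(x - 8)² -4(y - 10)² = 160 + 320 - 400 = 80.
Divide by 80: (x - 8)²/16 - (y - 10)²/20 = 1
Hyperbola, center (8, 10), transverse axis horizontal; a² = 16, b² = 20.
a = 4. Vertices at (h ± a, k).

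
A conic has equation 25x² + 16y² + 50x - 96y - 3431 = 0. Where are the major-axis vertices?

Rearranging, 25(x² + 2x) + 16(y² - 6y) = 3431.
Complete the square: 25(x + 1)² + 16(y - 3)² = 3431 + 25 + 144 = 3600
Divide through by 3600 to get (x + 1)²/144 + (y - 3)²/225 = 1.
Ellipse, center (-1, 3), major axis vertical; a² = 225, b² = 144.
a = 15. Vertices at (h, k ± a).

(-1, -12) and (-1, 18)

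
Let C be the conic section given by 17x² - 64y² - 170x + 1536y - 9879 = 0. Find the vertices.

(-3, 12) and (13, 12)

17(x² - 10x) -64(y² - 24y) = 9879
Complete the square in x and y: 17(x - 5)² -64(y - 12)² = 9879 + 425 - 9216 = 1088
Divide through by 1088 to get (x - 5)²/64 - (y - 12)²/17 = 1.
Hyperbola, center (5, 12), transverse axis horizontal; a² = 64, b² = 17.
a = 8. Vertices at (h ± a, k).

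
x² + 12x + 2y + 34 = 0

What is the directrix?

y = 3/2

Only x is squared. Complete the square in x: (x + 6)² = -2(y - 1).
Vertex (-6, 1); 4p = -2 so p = -1/2. Opens down.
Directrix is the horizontal line y = k − p = 1 − (-1/2) = 3/2.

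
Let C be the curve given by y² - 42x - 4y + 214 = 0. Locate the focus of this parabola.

Only y is squared. Complete the square in y: (y - 2)² = 42(x - 5).
Vertex (5, 2); 4p = 42 so p = 21/2. Opens right.
Focus is p units from the vertex along the axis: (h + p, k).

(31/2, 2)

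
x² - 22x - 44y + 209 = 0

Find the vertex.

(11, 2)

Only x is squared. Complete the square in x: (x - 11)² = 44(y - 2).
Vertex (11, 2); 4p = 44 so p = 11. Opens up.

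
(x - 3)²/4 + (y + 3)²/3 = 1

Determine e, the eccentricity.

Center (3, -3). The larger denominator 4 sits under the x-term, so the major axis is horizontal; a² = 4, b² = 3.
c² = a² - b² = 1, so c = 1.
e = c/a = 1/2.

e = 1/2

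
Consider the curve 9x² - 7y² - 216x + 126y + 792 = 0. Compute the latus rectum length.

Collect terms: 9(x² - 24x) -7(y² - 18y) = -792
Complete the square: 9(x - 12)² -7(y - 9)² = -792 + 1296 - 567 = -63
Divide through by -63 to get (y - 9)²/9 - (x - 12)²/7 = 1.
Hyperbola, center (12, 9), transverse axis vertical; a² = 9, b² = 7.
Latus rectum length = 2b²/a = 2·7/3 = 14/3.

14/3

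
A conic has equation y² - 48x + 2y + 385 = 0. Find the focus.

Only y is squared. Complete the square in y: (y + 1)² = 48(x - 8).
Vertex (8, -1); 4p = 48 so p = 12. Opens right.
Focus is p units from the vertex along the axis: (h + p, k).

(20, -1)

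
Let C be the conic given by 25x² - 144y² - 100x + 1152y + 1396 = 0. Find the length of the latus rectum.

Group: 25(x² - 4x) -144(y² - 8y) = -1396
Complete the square: 25(x - 2)² -144(y - 4)² = -1396 + 100 - 2304 = -3600
Dividing both sides by -3600: (y - 4)²/25 - (x - 2)²/144 = 1
Hyperbola, center (2, 4), transverse axis vertical; a² = 25, b² = 144.
Latus rectum length = 2b²/a = 2·144/5 = 288/5.

288/5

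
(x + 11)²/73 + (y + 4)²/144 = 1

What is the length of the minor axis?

Center (-11, -4). The larger denominator 144 sits under the y-term, so the major axis is vertical; a² = 144, b² = 73.
b² = 73 so b = √73; the minor axis has length 2b = 2√73.

2√73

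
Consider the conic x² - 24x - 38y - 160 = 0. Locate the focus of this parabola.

Only x is squared. Complete the square in x: (x - 12)² = 38(y + 8).
Vertex (12, -8); 4p = 38 so p = 19/2. Opens up.
Focus is p units from the vertex along the axis: (h, k + p).

(12, 3/2)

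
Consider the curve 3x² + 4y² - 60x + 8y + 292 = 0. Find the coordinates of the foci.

Rearranging, 3(x² - 20x) + 4(y² + 2y) = -292.
Complete the square: 3(x - 10)² + 4(y + 1)² = -292 + 300 + 4 = 12
Divide by 12: (x - 10)²/4 + (y + 1)²/3 = 1
Ellipse, center (10, -1), major axis horizontal; a² = 4, b² = 3.
c² = a² - b² = 4 - 3 = 1, so c = 1.
Foci lie on the horizontal axis through the center: (h ± c, k).

(9, -1) and (11, -1)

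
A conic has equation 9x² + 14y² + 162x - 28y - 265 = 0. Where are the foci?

Rearranging, 9(x² + 18x) + 14(y² - 2y) = 265.
Complete the square in x and y: 9(x + 9)² + 14(y - 1)² = 265 + 729 + 14 = 1008
Divide by 1008: (x + 9)²/112 + (y - 1)²/72 = 1
Ellipse, center (-9, 1), major axis horizontal; a² = 112, b² = 72.
c² = a² - b² = 112 - 72 = 40, so c = 2√10.
Foci lie on the horizontal axis through the center: (h ± c, k).

(-9 - 2√10, 1) and (-9 + 2√10, 1)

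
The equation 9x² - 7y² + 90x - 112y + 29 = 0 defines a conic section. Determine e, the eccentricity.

e = 4/3

9(x² + 10x) -7(y² + 16y) = -29
Completing the square gives 9(x + 5)² -7(y + 8)² = -29 + 225 - 448 = -252.
Divide through by -252 to get (y + 8)²/36 - (x + 5)²/28 = 1.
Hyperbola, center (-5, -8), transverse axis vertical; a² = 36, b² = 28.
c² = a² + b² = 64, so c = 8.
e = c/a = 8/6 = 4/3.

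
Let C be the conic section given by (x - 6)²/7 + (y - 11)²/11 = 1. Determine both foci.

Center (6, 11). The larger denominator 11 sits under the y-term, so the major axis is vertical; a² = 11, b² = 7.
c² = a² - b² = 11 - 7 = 4, so c = 2.
Foci lie on the vertical axis through the center: (h, k ± c).

(6, 9) and (6, 13)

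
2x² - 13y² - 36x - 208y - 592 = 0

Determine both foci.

Collect terms: 2(x² - 18x) -13(y² + 16y) = 592
Complete the square in x and y: 2(x - 9)² -13(y + 8)² = 592 + 162 - 832 = -78
Dividing both sides by -78: (y + 8)²/6 - (x - 9)²/39 = 1
Hyperbola, center (9, -8), transverse axis vertical; a² = 6, b² = 39.
c² = a² + b² = 6 + 39 = 45, so c = 3√5.
Foci lie on the vertical axis through the center: (h, k ± c).

(9, -8 - 3√5) and (9, -8 + 3√5)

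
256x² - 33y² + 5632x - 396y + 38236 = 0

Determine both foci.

Collect terms: 256(x² + 22x) -33(y² + 12y) = -38236
256(x + 11)² -33(y + 6)² = -38236 + 30976 - 1188 = -8448
Divide by -8448: (y + 6)²/256 - (x + 11)²/33 = 1
Hyperbola, center (-11, -6), transverse axis vertical; a² = 256, b² = 33.
c² = a² + b² = 256 + 33 = 289, so c = 17.
Foci lie on the vertical axis through the center: (h, k ± c).

(-11, -23) and (-11, 11)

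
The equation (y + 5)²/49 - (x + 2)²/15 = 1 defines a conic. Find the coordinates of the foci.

Center (-2, -5). The positive term is the y-term, so the transverse axis is vertical; a² = 49, b² = 15.
c² = a² + b² = 49 + 15 = 64, so c = 8.
Foci lie on the vertical axis through the center: (h, k ± c).

(-2, -13) and (-2, 3)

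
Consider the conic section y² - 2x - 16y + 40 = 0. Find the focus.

Only y is squared. Complete the square in y: (y - 8)² = 2(x + 12).
Vertex (-12, 8); 4p = 2 so p = 1/2. Opens right.
Focus is p units from the vertex along the axis: (h + p, k).

(-23/2, 8)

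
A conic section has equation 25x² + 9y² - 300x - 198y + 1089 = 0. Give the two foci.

(6, 3) and (6, 19)

25(x² - 12x) + 9(y² - 22y) = -1089
Complete the square: 25(x - 6)² + 9(y - 11)² = -1089 + 900 + 1089 = 900
Divide by 900: (x - 6)²/36 + (y - 11)²/100 = 1
Ellipse, center (6, 11), major axis vertical; a² = 100, b² = 36.
c² = a² - b² = 100 - 36 = 64, so c = 8.
Foci lie on the vertical axis through the center: (h, k ± c).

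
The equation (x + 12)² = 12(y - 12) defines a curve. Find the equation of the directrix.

Vertex (-12, 12); 4p = 12 so p = 3. Opens up.
Directrix is the horizontal line y = k − p = 12 − (3) = 9.

y = 9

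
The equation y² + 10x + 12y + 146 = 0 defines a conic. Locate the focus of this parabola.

Only y is squared. Complete the square in y: (y + 6)² = -10(x + 11).
Vertex (-11, -6); 4p = -10 so p = -5/2. Opens left.
Focus is p units from the vertex along the axis: (h + p, k).

(-27/2, -6)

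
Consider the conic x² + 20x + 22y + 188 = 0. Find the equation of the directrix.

Only x is squared. Complete the square in x: (x + 10)² = -22(y + 4).
Vertex (-10, -4); 4p = -22 so p = -11/2. Opens down.
Directrix is the horizontal line y = k − p = -4 − (-11/2) = 3/2.

y = 3/2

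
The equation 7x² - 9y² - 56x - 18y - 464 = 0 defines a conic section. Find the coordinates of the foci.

(-8, -1) and (16, -1)

Collect terms: 7(x² - 8x) -9(y² + 2y) = 464
Completing the square gives 7(x - 4)² -9(y + 1)² = 464 + 112 - 9 = 567.
Divide through by 567 to get (x - 4)²/81 - (y + 1)²/63 = 1.
Hyperbola, center (4, -1), transverse axis horizontal; a² = 81, b² = 63.
c² = a² + b² = 81 + 63 = 144, so c = 12.
Foci lie on the horizontal axis through the center: (h ± c, k).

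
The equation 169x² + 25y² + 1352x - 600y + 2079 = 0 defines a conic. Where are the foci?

(-4, 0) and (-4, 24)

Rearranging, 169(x² + 8x) + 25(y² - 24y) = -2079.
Complete the square in x and y: 169(x + 4)² + 25(y - 12)² = -2079 + 2704 + 3600 = 4225
Dividing both sides by 4225: (x + 4)²/25 + (y - 12)²/169 = 1
Ellipse, center (-4, 12), major axis vertical; a² = 169, b² = 25.
c² = a² - b² = 169 - 25 = 144, so c = 12.
Foci lie on the vertical axis through the center: (h, k ± c).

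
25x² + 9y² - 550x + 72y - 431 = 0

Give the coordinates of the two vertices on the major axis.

(11, -24) and (11, 16)

Collect terms: 25(x² - 22x) + 9(y² + 8y) = 431
25(x - 11)² + 9(y + 4)² = 431 + 3025 + 144 = 3600
Divide through by 3600 to get (x - 11)²/144 + (y + 4)²/400 = 1.
Ellipse, center (11, -4), major axis vertical; a² = 400, b² = 144.
a = 20. Vertices at (h, k ± a).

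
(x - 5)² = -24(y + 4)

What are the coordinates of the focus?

Vertex (5, -4); 4p = -24 so p = -6. Opens down.
Focus is p units from the vertex along the axis: (h, k + p).

(5, -10)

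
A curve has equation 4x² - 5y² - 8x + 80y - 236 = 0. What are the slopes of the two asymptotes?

2√5/5 and -2√5/5

4(x² - 2x) -5(y² - 16y) = 236
Completing the square gives 4(x - 1)² -5(y - 8)² = 236 + 4 - 320 = -80.
Divide through by -80 to get (y - 8)²/16 - (x - 1)²/20 = 1.
Hyperbola, center (1, 8), transverse axis vertical; a² = 16, b² = 20.
For a vertical hyperbola the asymptotes have slope ±a/b.
Here that is ±4/2√5 = ±2√5/5.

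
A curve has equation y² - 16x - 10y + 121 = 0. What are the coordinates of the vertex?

(6, 5)

Only y is squared. Complete the square in y: (y - 5)² = 16(x - 6).
Vertex (6, 5); 4p = 16 so p = 4. Opens right.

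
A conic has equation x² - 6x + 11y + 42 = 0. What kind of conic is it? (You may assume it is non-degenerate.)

No xy term. Coefficients of x² and y² are A = 1, C = 0.
Exactly one squared variable ⇒ parabola.

parabola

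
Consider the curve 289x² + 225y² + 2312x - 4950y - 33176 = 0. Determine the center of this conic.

Group the x- and y-terms: 289(x² + 8x) + 225(y² - 22y) = 33176
Complete the square in x and y: 289(x + 4)² + 225(y - 11)² = 33176 + 4624 + 27225 = 65025
Divide by 65025: (x + 4)²/225 + (y - 11)²/289 = 1
Ellipse with center (-4, 11).

(-4, 11)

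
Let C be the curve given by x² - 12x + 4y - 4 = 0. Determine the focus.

(6, 9)

Only x is squared. Complete the square in x: (x - 6)² = -4(y - 10).
Vertex (6, 10); 4p = -4 so p = -1. Opens down.
Focus is p units from the vertex along the axis: (h, k + p).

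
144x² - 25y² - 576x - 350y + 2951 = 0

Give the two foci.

144(x² - 4x) -25(y² + 14y) = -2951
Complete the square in x and y: 144(x - 2)² -25(y + 7)² = -2951 + 576 - 1225 = -3600
Divide through by -3600 to get (y + 7)²/144 - (x - 2)²/25 = 1.
Hyperbola, center (2, -7), transverse axis vertical; a² = 144, b² = 25.
c² = a² + b² = 144 + 25 = 169, so c = 13.
Foci lie on the vertical axis through the center: (h, k ± c).

(2, -20) and (2, 6)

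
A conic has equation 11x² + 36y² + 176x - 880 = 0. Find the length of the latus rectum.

22/3

Collect terms: 11(x² + 16x) + 36y² = 880
Complete the square in x and y: 11(x + 8)² + 36y² = 880 + 704 + 0 = 1584
Dividing both sides by 1584: (x + 8)²/144 + y²/44 = 1
Ellipse, center (-8, 0), major axis horizontal; a² = 144, b² = 44.
Latus rectum length = 2b²/a = 2·44/12 = 22/3.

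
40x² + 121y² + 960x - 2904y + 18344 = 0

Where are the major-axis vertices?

(-23, 12) and (-1, 12)

Group the x- and y-terms: 40(x² + 24x) + 121(y² - 24y) = -18344
Complete the square: 40(x + 12)² + 121(y - 12)² = -18344 + 5760 + 17424 = 4840
Dividing both sides by 4840: (x + 12)²/121 + (y - 12)²/40 = 1
Ellipse, center (-12, 12), major axis horizontal; a² = 121, b² = 40.
a = 11. Vertices at (h ± a, k).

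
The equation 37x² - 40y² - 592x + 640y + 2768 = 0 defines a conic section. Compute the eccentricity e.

e = √2849/37

Rearranging, 37(x² - 16x) -40(y² - 16y) = -2768.
Complete the square in x and y: 37(x - 8)² -40(y - 8)² = -2768 + 2368 - 2560 = -2960
Dividing both sides by -2960: (y - 8)²/74 - (x - 8)²/80 = 1
Hyperbola, center (8, 8), transverse axis vertical; a² = 74, b² = 80.
c² = a² + b² = 154, so c = √154.
e = c/a = √154/√74 = √2849/37.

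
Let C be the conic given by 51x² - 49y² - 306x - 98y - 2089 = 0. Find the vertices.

Group the x- and y-terms: 51(x² - 6x) -49(y² + 2y) = 2089
Complete the square: 51(x - 3)² -49(y + 1)² = 2089 + 459 - 49 = 2499
Dividing both sides by 2499: (x - 3)²/49 - (y + 1)²/51 = 1
Hyperbola, center (3, -1), transverse axis horizontal; a² = 49, b² = 51.
a = 7. Vertices at (h ± a, k).

(-4, -1) and (10, -1)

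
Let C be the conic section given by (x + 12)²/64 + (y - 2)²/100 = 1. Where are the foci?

Center (-12, 2). The larger denominator 100 sits under the y-term, so the major axis is vertical; a² = 100, b² = 64.
c² = a² - b² = 100 - 64 = 36, so c = 6.
Foci lie on the vertical axis through the center: (h, k ± c).

(-12, -4) and (-12, 8)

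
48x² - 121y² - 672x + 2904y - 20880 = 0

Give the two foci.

Group the x- and y-terms: 48(x² - 14x) -121(y² - 24y) = 20880
Complete the square: 48(x - 7)² -121(y - 12)² = 20880 + 2352 - 17424 = 5808
Divide by 5808: (x - 7)²/121 - (y - 12)²/48 = 1
Hyperbola, center (7, 12), transverse axis horizontal; a² = 121, b² = 48.
c² = a² + b² = 121 + 48 = 169, so c = 13.
Foci lie on the horizontal axis through the center: (h ± c, k).

(-6, 12) and (20, 12)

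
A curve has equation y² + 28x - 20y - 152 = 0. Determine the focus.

(2, 10)

Only y is squared. Complete the square in y: (y - 10)² = -28(x - 9).
Vertex (9, 10); 4p = -28 so p = -7. Opens left.
Focus is p units from the vertex along the axis: (h + p, k).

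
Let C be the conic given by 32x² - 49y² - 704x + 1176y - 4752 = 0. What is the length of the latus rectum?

Group the x- and y-terms: 32(x² - 22x) -49(y² - 24y) = 4752
Completing the square gives 32(x - 11)² -49(y - 12)² = 4752 + 3872 - 7056 = 1568.
Dividing both sides by 1568: (x - 11)²/49 - (y - 12)²/32 = 1
Hyperbola, center (11, 12), transverse axis horizontal; a² = 49, b² = 32.
Latus rectum length = 2b²/a = 2·32/7 = 64/7.

64/7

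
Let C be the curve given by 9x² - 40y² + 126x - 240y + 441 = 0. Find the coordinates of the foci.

(-7, -10) and (-7, 4)

Collect terms: 9(x² + 14x) -40(y² + 6y) = -441
Complete the square: 9(x + 7)² -40(y + 3)² = -441 + 441 - 360 = -360
Dividing both sides by -360: (y + 3)²/9 - (x + 7)²/40 = 1
Hyperbola, center (-7, -3), transverse axis vertical; a² = 9, b² = 40.
c² = a² + b² = 9 + 40 = 49, so c = 7.
Foci lie on the vertical axis through the center: (h, k ± c).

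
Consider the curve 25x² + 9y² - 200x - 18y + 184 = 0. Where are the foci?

(4, -3) and (4, 5)

Group the x- and y-terms: 25(x² - 8x) + 9(y² - 2y) = -184
25(x - 4)² + 9(y - 1)² = -184 + 400 + 9 = 225
Divide by 225: (x - 4)²/9 + (y - 1)²/25 = 1
Ellipse, center (4, 1), major axis vertical; a² = 25, b² = 9.
c² = a² - b² = 25 - 9 = 16, so c = 4.
Foci lie on the vertical axis through the center: (h, k ± c).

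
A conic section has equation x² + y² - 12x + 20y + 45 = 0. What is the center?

Rearranging, (x² - 12x) + (y² + 20y) = -45.
(x - 6)² + (y + 10)² = -45 + 36 + 100 = 91
So (x - 6)² + (y + 10)² = 91.
Circle centered at (6, -10) with r² = 91.

(6, -10)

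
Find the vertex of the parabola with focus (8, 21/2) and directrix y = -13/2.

The vertex is the midpoint between the focus and the directrix along the axis of symmetry.
Axis is vertical (directrix is horizontal). Vertex y-coordinate = (21/2 + (-13/2))/2 = 2; x-coordinate = 8.

(8, 2)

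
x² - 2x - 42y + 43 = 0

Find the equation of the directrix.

Only x is squared. Complete the square in x: (x - 1)² = 42(y - 1).
Vertex (1, 1); 4p = 42 so p = 21/2. Opens up.
Directrix is the horizontal line y = k − p = 1 − (21/2) = -19/2.

y = -19/2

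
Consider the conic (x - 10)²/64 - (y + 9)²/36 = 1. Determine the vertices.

(2, -9) and (18, -9)

Center (10, -9). The positive term is the x-term, so the transverse axis is horizontal; a² = 64, b² = 36.
a = 8. Vertices at (h ± a, k).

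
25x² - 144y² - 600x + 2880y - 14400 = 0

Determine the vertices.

Collect terms: 25(x² - 24x) -144(y² - 20y) = 14400
Complete the square: 25(x - 12)² -144(y - 10)² = 14400 + 3600 - 14400 = 3600
Divide by 3600: (x - 12)²/144 - (y - 10)²/25 = 1
Hyperbola, center (12, 10), transverse axis horizontal; a² = 144, b² = 25.
a = 12. Vertices at (h ± a, k).

(0, 10) and (24, 10)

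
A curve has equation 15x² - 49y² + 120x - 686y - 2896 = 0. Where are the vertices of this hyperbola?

Collect terms: 15(x² + 8x) -49(y² + 14y) = 2896
Complete the square in x and y: 15(x + 4)² -49(y + 7)² = 2896 + 240 - 2401 = 735
Dividing both sides by 735: (x + 4)²/49 - (y + 7)²/15 = 1
Hyperbola, center (-4, -7), transverse axis horizontal; a² = 49, b² = 15.
a = 7. Vertices at (h ± a, k).

(-11, -7) and (3, -7)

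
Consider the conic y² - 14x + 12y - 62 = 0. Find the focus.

Only y is squared. Complete the square in y: (y + 6)² = 14(x + 7).
Vertex (-7, -6); 4p = 14 so p = 7/2. Opens right.
Focus is p units from the vertex along the axis: (h + p, k).

(-7/2, -6)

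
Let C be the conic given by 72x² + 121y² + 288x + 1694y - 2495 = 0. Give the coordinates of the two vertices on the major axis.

Group the x- and y-terms: 72(x² + 4x) + 121(y² + 14y) = 2495
Completing the square gives 72(x + 2)² + 121(y + 7)² = 2495 + 288 + 5929 = 8712.
Divide by 8712: (x + 2)²/121 + (y + 7)²/72 = 1
Ellipse, center (-2, -7), major axis horizontal; a² = 121, b² = 72.
a = 11. Vertices at (h ± a, k).

(-13, -7) and (9, -7)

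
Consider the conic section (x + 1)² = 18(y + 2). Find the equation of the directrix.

y = -13/2

Vertex (-1, -2); 4p = 18 so p = 9/2. Opens up.
Directrix is the horizontal line y = k − p = -2 − (9/2) = -13/2.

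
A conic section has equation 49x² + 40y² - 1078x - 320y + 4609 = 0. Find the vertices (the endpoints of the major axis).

(11, -3) and (11, 11)

Group: 49(x² - 22x) + 40(y² - 8y) = -4609
Complete the square in x and y: 49(x - 11)² + 40(y - 4)² = -4609 + 5929 + 640 = 1960
Dividing both sides by 1960: (x - 11)²/40 + (y - 4)²/49 = 1
Ellipse, center (11, 4), major axis vertical; a² = 49, b² = 40.
a = 7. Vertices at (h, k ± a).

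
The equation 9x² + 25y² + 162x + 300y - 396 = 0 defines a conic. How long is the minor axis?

9(x² + 18x) + 25(y² + 12y) = 396
Completing the square gives 9(x + 9)² + 25(y + 6)² = 396 + 729 + 900 = 2025.
Divide by 2025: (x + 9)²/225 + (y + 6)²/81 = 1
Ellipse, center (-9, -6), major axis horizontal; a² = 225, b² = 81.
b² = 81 so b = 9; the minor axis has length 2b = 18.

18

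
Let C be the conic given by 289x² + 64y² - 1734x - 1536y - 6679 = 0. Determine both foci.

(3, -3) and (3, 27)

Group: 289(x² - 6x) + 64(y² - 24y) = 6679
Completing the square gives 289(x - 3)² + 64(y - 12)² = 6679 + 2601 + 9216 = 18496.
Divide through by 18496 to get (x - 3)²/64 + (y - 12)²/289 = 1.
Ellipse, center (3, 12), major axis vertical; a² = 289, b² = 64.
c² = a² - b² = 289 - 64 = 225, so c = 15.
Foci lie on the vertical axis through the center: (h, k ± c).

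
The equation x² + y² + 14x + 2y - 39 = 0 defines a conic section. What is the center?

(-7, -1)

Group: (x² + 14x) + (y² + 2y) = 39
(x + 7)² + (y + 1)² = 39 + 49 + 1 = 89
So (x + 7)² + (y + 1)² = 89.
Circle centered at (-7, -1) with r² = 89.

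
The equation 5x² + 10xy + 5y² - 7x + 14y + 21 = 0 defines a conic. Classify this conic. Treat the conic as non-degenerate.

parabola

A = 5, B = 10, C = 5.
Discriminant B² − 4AC = 10² − 4·5·5 = 0.
B² − 4AC = 0 ⇒ parabola.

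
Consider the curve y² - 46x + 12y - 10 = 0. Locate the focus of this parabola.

Only y is squared. Complete the square in y: (y + 6)² = 46(x + 1).
Vertex (-1, -6); 4p = 46 so p = 23/2. Opens right.
Focus is p units from the vertex along the axis: (h + p, k).

(21/2, -6)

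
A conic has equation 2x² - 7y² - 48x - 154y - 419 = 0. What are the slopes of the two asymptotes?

√14/7 and -√14/7

Collect terms: 2(x² - 24x) -7(y² + 22y) = 419
2(x - 12)² -7(y + 11)² = 419 + 288 - 847 = -140
Divide through by -140 to get (y + 11)²/20 - (x - 12)²/70 = 1.
Hyperbola, center (12, -11), transverse axis vertical; a² = 20, b² = 70.
For a vertical hyperbola the asymptotes have slope ±a/b.
Here that is ±2√5/√70 = ±√14/7.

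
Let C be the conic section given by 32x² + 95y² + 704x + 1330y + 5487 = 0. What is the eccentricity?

e = 3√665/95

Rearranging, 32(x² + 22x) + 95(y² + 14y) = -5487.
Complete the square: 32(x + 11)² + 95(y + 7)² = -5487 + 3872 + 4655 = 3040
Dividing both sides by 3040: (x + 11)²/95 + (y + 7)²/32 = 1
Ellipse, center (-11, -7), major axis horizontal; a² = 95, b² = 32.
c² = a² - b² = 63, so c = 3√7.
e = c/a = 3√7/√95 = 3√665/95.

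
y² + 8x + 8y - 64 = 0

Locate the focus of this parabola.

Only y is squared. Complete the square in y: (y + 4)² = -8(x - 10).
Vertex (10, -4); 4p = -8 so p = -2. Opens left.
Focus is p units from the vertex along the axis: (h + p, k).

(8, -4)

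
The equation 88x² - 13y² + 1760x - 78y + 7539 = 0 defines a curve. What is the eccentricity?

88(x² + 20x) -13(y² + 6y) = -7539
Completing the square gives 88(x + 10)² -13(y + 3)² = -7539 + 8800 - 117 = 1144.
Divide through by 1144 to get (x + 10)²/13 - (y + 3)²/88 = 1.
Hyperbola, center (-10, -3), transverse axis horizontal; a² = 13, b² = 88.
c² = a² + b² = 101, so c = √101.
e = c/a = √101/√13 = √1313/13.

e = √1313/13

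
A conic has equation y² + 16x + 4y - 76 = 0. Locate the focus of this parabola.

(1, -2)

Only y is squared. Complete the square in y: (y + 2)² = -16(x - 5).
Vertex (5, -2); 4p = -16 so p = -4. Opens left.
Focus is p units from the vertex along the axis: (h + p, k).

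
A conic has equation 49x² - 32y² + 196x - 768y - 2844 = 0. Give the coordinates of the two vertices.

(-2, -19) and (-2, -5)

Rearranging, 49(x² + 4x) -32(y² + 24y) = 2844.
Completing the square gives 49(x + 2)² -32(y + 12)² = 2844 + 196 - 4608 = -1568.
Dividing both sides by -1568: (y + 12)²/49 - (x + 2)²/32 = 1
Hyperbola, center (-2, -12), transverse axis vertical; a² = 49, b² = 32.
a = 7. Vertices at (h, k ± a).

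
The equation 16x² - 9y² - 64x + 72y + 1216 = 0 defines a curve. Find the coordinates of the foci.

Rearranging, 16(x² - 4x) -9(y² - 8y) = -1216.
16(x - 2)² -9(y - 4)² = -1216 + 64 - 144 = -1296
Divide through by -1296 to get (y - 4)²/144 - (x - 2)²/81 = 1.
Hyperbola, center (2, 4), transverse axis vertical; a² = 144, b² = 81.
c² = a² + b² = 144 + 81 = 225, so c = 15.
Foci lie on the vertical axis through the center: (h, k ± c).

(2, -11) and (2, 19)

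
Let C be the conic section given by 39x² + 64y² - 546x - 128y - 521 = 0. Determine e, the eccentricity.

Collect terms: 39(x² - 14x) + 64(y² - 2y) = 521
Complete the square in x and y: 39(x - 7)² + 64(y - 1)² = 521 + 1911 + 64 = 2496
Dividing both sides by 2496: (x - 7)²/64 + (y - 1)²/39 = 1
Ellipse, center (7, 1), major axis horizontal; a² = 64, b² = 39.
c² = a² - b² = 25, so c = 5.
e = c/a = 5/8.

e = 5/8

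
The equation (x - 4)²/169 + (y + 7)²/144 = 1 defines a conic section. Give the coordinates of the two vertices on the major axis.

(-9, -7) and (17, -7)

Center (4, -7). The larger denominator 169 sits under the x-term, so the major axis is horizontal; a² = 169, b² = 144.
a = 13. Vertices at (h ± a, k).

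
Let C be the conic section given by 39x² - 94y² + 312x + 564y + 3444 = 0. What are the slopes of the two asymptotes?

√3666/94 and -√3666/94

Group the x- and y-terms: 39(x² + 8x) -94(y² - 6y) = -3444
Complete the square: 39(x + 4)² -94(y - 3)² = -3444 + 624 - 846 = -3666
Divide through by -3666 to get (y - 3)²/39 - (x + 4)²/94 = 1.
Hyperbola, center (-4, 3), transverse axis vertical; a² = 39, b² = 94.
For a vertical hyperbola the asymptotes have slope ±a/b.
Here that is ±√39/√94 = ±√3666/94.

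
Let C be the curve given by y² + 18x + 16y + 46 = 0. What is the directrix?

x = 11/2

Only y is squared. Complete the square in y: (y + 8)² = -18(x - 1).
Vertex (1, -8); 4p = -18 so p = -9/2. Opens left.
Directrix is the vertical line x = h − p = 1 − (-9/2) = 11/2.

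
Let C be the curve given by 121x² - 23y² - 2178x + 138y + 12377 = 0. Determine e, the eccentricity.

e = 12/11

Group: 121(x² - 18x) -23(y² - 6y) = -12377
Complete the square: 121(x - 9)² -23(y - 3)² = -12377 + 9801 - 207 = -2783
Divide by -2783: (y - 3)²/121 - (x - 9)²/23 = 1
Hyperbola, center (9, 3), transverse axis vertical; a² = 121, b² = 23.
c² = a² + b² = 144, so c = 12.
e = c/a = 12/11.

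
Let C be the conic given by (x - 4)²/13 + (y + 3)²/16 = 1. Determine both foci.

Center (4, -3). The larger denominator 16 sits under the y-term, so the major axis is vertical; a² = 16, b² = 13.
c² = a² - b² = 16 - 13 = 3, so c = √3.
Foci lie on the vertical axis through the center: (h, k ± c).

(4, -3 - √3) and (4, -3 + √3)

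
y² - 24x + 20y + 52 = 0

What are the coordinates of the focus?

Only y is squared. Complete the square in y: (y + 10)² = 24(x + 2).
Vertex (-2, -10); 4p = 24 so p = 6. Opens right.
Focus is p units from the vertex along the axis: (h + p, k).

(4, -10)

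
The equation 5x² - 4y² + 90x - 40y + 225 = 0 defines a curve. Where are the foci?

(-15, -5) and (-3, -5)

5(x² + 18x) -4(y² + 10y) = -225
Complete the square in x and y: 5(x + 9)² -4(y + 5)² = -225 + 405 - 100 = 80
Divide through by 80 to get (x + 9)²/16 - (y + 5)²/20 = 1.
Hyperbola, center (-9, -5), transverse axis horizontal; a² = 16, b² = 20.
c² = a² + b² = 16 + 20 = 36, so c = 6.
Foci lie on the horizontal axis through the center: (h ± c, k).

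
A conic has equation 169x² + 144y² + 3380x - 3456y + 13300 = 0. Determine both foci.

(-10, 7) and (-10, 17)

Group: 169(x² + 20x) + 144(y² - 24y) = -13300
169(x + 10)² + 144(y - 12)² = -13300 + 16900 + 20736 = 24336
Divide by 24336: (x + 10)²/144 + (y - 12)²/169 = 1
Ellipse, center (-10, 12), major axis vertical; a² = 169, b² = 144.
c² = a² - b² = 169 - 144 = 25, so c = 5.
Foci lie on the vertical axis through the center: (h, k ± c).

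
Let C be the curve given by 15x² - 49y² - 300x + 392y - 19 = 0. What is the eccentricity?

e = 8/7

Rearranging, 15(x² - 20x) -49(y² - 8y) = 19.
Completing the square gives 15(x - 10)² -49(y - 4)² = 19 + 1500 - 784 = 735.
Divide through by 735 to get (x - 10)²/49 - (y - 4)²/15 = 1.
Hyperbola, center (10, 4), transverse axis horizontal; a² = 49, b² = 15.
c² = a² + b² = 64, so c = 8.
e = c/a = 8/7.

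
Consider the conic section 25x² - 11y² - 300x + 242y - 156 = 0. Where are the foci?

Collect terms: 25(x² - 12x) -11(y² - 22y) = 156
Completing the square gives 25(x - 6)² -11(y - 11)² = 156 + 900 - 1331 = -275.
Divide through by -275 to get (y - 11)²/25 - (x - 6)²/11 = 1.
Hyperbola, center (6, 11), transverse axis vertical; a² = 25, b² = 11.
c² = a² + b² = 25 + 11 = 36, so c = 6.
Foci lie on the vertical axis through the center: (h, k ± c).

(6, 5) and (6, 17)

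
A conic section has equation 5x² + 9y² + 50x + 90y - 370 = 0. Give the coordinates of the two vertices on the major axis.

(-17, -5) and (7, -5)

Collect terms: 5(x² + 10x) + 9(y² + 10y) = 370
5(x + 5)² + 9(y + 5)² = 370 + 125 + 225 = 720
Divide through by 720 to get (x + 5)²/144 + (y + 5)²/80 = 1.
Ellipse, center (-5, -5), major axis horizontal; a² = 144, b² = 80.
a = 12. Vertices at (h ± a, k).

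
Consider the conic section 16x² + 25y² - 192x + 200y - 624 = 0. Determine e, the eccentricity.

e = 3/5

Group the x- and y-terms: 16(x² - 12x) + 25(y² + 8y) = 624
16(x - 6)² + 25(y + 4)² = 624 + 576 + 400 = 1600
Dividing both sides by 1600: (x - 6)²/100 + (y + 4)²/64 = 1
Ellipse, center (6, -4), major axis horizontal; a² = 100, b² = 64.
c² = a² - b² = 36, so c = 6.
e = c/a = 6/10 = 3/5.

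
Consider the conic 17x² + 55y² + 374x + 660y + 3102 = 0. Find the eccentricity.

Rearranging, 17(x² + 22x) + 55(y² + 12y) = -3102.
Complete the square: 17(x + 11)² + 55(y + 6)² = -3102 + 2057 + 1980 = 935
Divide through by 935 to get (x + 11)²/55 + (y + 6)²/17 = 1.
Ellipse, center (-11, -6), major axis horizontal; a² = 55, b² = 17.
c² = a² - b² = 38, so c = √38.
e = c/a = √38/√55 = √2090/55.

e = √2090/55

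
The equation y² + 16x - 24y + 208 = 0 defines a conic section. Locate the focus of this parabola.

(-8, 12)

Only y is squared. Complete the square in y: (y - 12)² = -16(x + 4).
Vertex (-4, 12); 4p = -16 so p = -4. Opens left.
Focus is p units from the vertex along the axis: (h + p, k).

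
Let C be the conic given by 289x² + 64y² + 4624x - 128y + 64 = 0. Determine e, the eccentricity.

289(x² + 16x) + 64(y² - 2y) = -64
Complete the square: 289(x + 8)² + 64(y - 1)² = -64 + 18496 + 64 = 18496
Divide through by 18496 to get (x + 8)²/64 + (y - 1)²/289 = 1.
Ellipse, center (-8, 1), major axis vertical; a² = 289, b² = 64.
c² = a² - b² = 225, so c = 15.
e = c/a = 15/17.

e = 15/17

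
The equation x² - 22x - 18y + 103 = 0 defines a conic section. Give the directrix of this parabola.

y = -11/2

Only x is squared. Complete the square in x: (x - 11)² = 18(y + 1).
Vertex (11, -1); 4p = 18 so p = 9/2. Opens up.
Directrix is the horizontal line y = k − p = -1 − (9/2) = -11/2.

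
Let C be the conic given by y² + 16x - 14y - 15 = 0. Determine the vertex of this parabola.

(4, 7)

Only y is squared. Complete the square in y: (y - 7)² = -16(x - 4).
Vertex (4, 7); 4p = -16 so p = -4. Opens left.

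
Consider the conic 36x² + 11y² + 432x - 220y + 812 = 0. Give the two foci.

Group the x- and y-terms: 36(x² + 12x) + 11(y² - 20y) = -812
Complete the square in x and y: 36(x + 6)² + 11(y - 10)² = -812 + 1296 + 1100 = 1584
Dividing both sides by 1584: (x + 6)²/44 + (y - 10)²/144 = 1
Ellipse, center (-6, 10), major axis vertical; a² = 144, b² = 44.
c² = a² - b² = 144 - 44 = 100, so c = 10.
Foci lie on the vertical axis through the center: (h, k ± c).

(-6, 0) and (-6, 20)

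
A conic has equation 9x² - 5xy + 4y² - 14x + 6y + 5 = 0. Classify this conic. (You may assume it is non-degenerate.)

ellipse

A = 9, B = -5, C = 4.
Discriminant B² − 4AC = (-5)² − 4·9·4 = -119.
B² − 4AC < 0 ⇒ ellipse.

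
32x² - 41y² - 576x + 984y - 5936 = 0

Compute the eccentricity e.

e = √2993/41

Group: 32(x² - 18x) -41(y² - 24y) = 5936
Complete the square in x and y: 32(x - 9)² -41(y - 12)² = 5936 + 2592 - 5904 = 2624
Divide through by 2624 to get (x - 9)²/82 - (y - 12)²/64 = 1.
Hyperbola, center (9, 12), transverse axis horizontal; a² = 82, b² = 64.
c² = a² + b² = 146, so c = √146.
e = c/a = √146/√82 = √2993/41.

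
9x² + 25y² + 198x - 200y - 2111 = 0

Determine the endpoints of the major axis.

(-31, 4) and (9, 4)

Group: 9(x² + 22x) + 25(y² - 8y) = 2111
Completing the square gives 9(x + 11)² + 25(y - 4)² = 2111 + 1089 + 400 = 3600.
Dividing both sides by 3600: (x + 11)²/400 + (y - 4)²/144 = 1
Ellipse, center (-11, 4), major axis horizontal; a² = 400, b² = 144.
a = 20. Vertices at (h ± a, k).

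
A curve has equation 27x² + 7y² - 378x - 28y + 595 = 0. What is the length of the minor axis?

4√7

27(x² - 14x) + 7(y² - 4y) = -595
Complete the square: 27(x - 7)² + 7(y - 2)² = -595 + 1323 + 28 = 756
Dividing both sides by 756: (x - 7)²/28 + (y - 2)²/108 = 1
Ellipse, center (7, 2), major axis vertical; a² = 108, b² = 28.
b² = 28 so b = 2√7; the minor axis has length 2b = 4√7.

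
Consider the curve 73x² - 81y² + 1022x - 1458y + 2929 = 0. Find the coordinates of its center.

(-7, -9)

73(x² + 14x) -81(y² + 18y) = -2929
Complete the square in x and y: 73(x + 7)² -81(y + 9)² = -2929 + 3577 - 6561 = -5913
Divide by -5913: (y + 9)²/73 - (x + 7)²/81 = 1
Hyperbola with center (-7, -9).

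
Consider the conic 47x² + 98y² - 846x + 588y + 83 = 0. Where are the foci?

(9 - √51, -3) and (9 + √51, -3)

Collect terms: 47(x² - 18x) + 98(y² + 6y) = -83
Complete the square: 47(x - 9)² + 98(y + 3)² = -83 + 3807 + 882 = 4606
Divide by 4606: (x - 9)²/98 + (y + 3)²/47 = 1
Ellipse, center (9, -3), major axis horizontal; a² = 98, b² = 47.
c² = a² - b² = 98 - 47 = 51, so c = √51.
Foci lie on the horizontal axis through the center: (h ± c, k).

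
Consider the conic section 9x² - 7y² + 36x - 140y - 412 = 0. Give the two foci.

(-2, -18) and (-2, -2)

Group: 9(x² + 4x) -7(y² + 20y) = 412
Completing the square gives 9(x + 2)² -7(y + 10)² = 412 + 36 - 700 = -252.
Dividing both sides by -252: (y + 10)²/36 - (x + 2)²/28 = 1
Hyperbola, center (-2, -10), transverse axis vertical; a² = 36, b² = 28.
c² = a² + b² = 36 + 28 = 64, so c = 8.
Foci lie on the vertical axis through the center: (h, k ± c).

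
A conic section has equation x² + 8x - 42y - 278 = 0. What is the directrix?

Only x is squared. Complete the square in x: (x + 4)² = 42(y + 7).
Vertex (-4, -7); 4p = 42 so p = 21/2. Opens up.
Directrix is the horizontal line y = k − p = -7 − (21/2) = -35/2.

y = -35/2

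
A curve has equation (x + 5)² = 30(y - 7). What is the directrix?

Vertex (-5, 7); 4p = 30 so p = 15/2. Opens up.
Directrix is the horizontal line y = k − p = 7 − (15/2) = -1/2.

y = -1/2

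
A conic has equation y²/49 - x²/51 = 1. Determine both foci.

Center (0, 0). The positive term is the y-term, so the transverse axis is vertical; a² = 49, b² = 51.
c² = a² + b² = 49 + 51 = 100, so c = 10.
Foci lie on the vertical axis through the center: (h, k ± c).

(0, -10) and (0, 10)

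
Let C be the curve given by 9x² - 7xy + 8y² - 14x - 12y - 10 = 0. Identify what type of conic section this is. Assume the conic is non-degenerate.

ellipse

A = 9, B = -7, C = 8.
Discriminant B² − 4AC = (-7)² − 4·9·8 = -239.
B² − 4AC < 0 ⇒ ellipse.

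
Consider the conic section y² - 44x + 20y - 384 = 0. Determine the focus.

Only y is squared. Complete the square in y: (y + 10)² = 44(x + 11).
Vertex (-11, -10); 4p = 44 so p = 11. Opens right.
Focus is p units from the vertex along the axis: (h + p, k).

(0, -10)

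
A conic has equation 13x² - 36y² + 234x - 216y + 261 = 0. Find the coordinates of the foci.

Collect terms: 13(x² + 18x) -36(y² + 6y) = -261
Complete the square: 13(x + 9)² -36(y + 3)² = -261 + 1053 - 324 = 468
Divide by 468: (x + 9)²/36 - (y + 3)²/13 = 1
Hyperbola, center (-9, -3), transverse axis horizontal; a² = 36, b² = 13.
c² = a² + b² = 36 + 13 = 49, so c = 7.
Foci lie on the horizontal axis through the center: (h ± c, k).

(-16, -3) and (-2, -3)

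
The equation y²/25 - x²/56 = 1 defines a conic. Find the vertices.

(0, -5) and (0, 5)

Center (0, 0). The positive term is the y-term, so the transverse axis is vertical; a² = 25, b² = 56.
a = 5. Vertices at (h, k ± a).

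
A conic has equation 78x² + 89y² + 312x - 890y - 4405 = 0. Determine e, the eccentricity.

e = √979/89

78(x² + 4x) + 89(y² - 10y) = 4405
78(x + 2)² + 89(y - 5)² = 4405 + 312 + 2225 = 6942
Dividing both sides by 6942: (x + 2)²/89 + (y - 5)²/78 = 1
Ellipse, center (-2, 5), major axis horizontal; a² = 89, b² = 78.
c² = a² - b² = 11, so c = √11.
e = c/a = √11/√89 = √979/89.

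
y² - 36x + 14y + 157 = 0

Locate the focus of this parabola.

Only y is squared. Complete the square in y: (y + 7)² = 36(x - 3).
Vertex (3, -7); 4p = 36 so p = 9. Opens right.
Focus is p units from the vertex along the axis: (h + p, k).

(12, -7)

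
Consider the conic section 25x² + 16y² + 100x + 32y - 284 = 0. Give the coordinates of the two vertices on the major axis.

(-2, -6) and (-2, 4)

Collect terms: 25(x² + 4x) + 16(y² + 2y) = 284
Complete the square: 25(x + 2)² + 16(y + 1)² = 284 + 100 + 16 = 400
Divide through by 400 to get (x + 2)²/16 + (y + 1)²/25 = 1.
Ellipse, center (-2, -1), major axis vertical; a² = 25, b² = 16.
a = 5. Vertices at (h, k ± a).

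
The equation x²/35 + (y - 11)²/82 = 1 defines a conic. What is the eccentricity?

Center (0, 11). The larger denominator 82 sits under the y-term, so the major axis is vertical; a² = 82, b² = 35.
c² = a² - b² = 47, so c = √47.
e = c/a = √47/√82 = √3854/82.

e = √3854/82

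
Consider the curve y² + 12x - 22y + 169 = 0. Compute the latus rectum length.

Only y is squared. Complete the square in y: (y - 11)² = -12(x + 4).
Vertex (-4, 11); 4p = -12 so p = -3. Opens left.
Latus rectum length = |4p| = 12.

12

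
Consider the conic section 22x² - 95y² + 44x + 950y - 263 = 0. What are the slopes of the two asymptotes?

Group the x- and y-terms: 22(x² + 2x) -95(y² - 10y) = 263
Complete the square in x and y: 22(x + 1)² -95(y - 5)² = 263 + 22 - 2375 = -2090
Divide through by -2090 to get (y - 5)²/22 - (x + 1)²/95 = 1.
Hyperbola, center (-1, 5), transverse axis vertical; a² = 22, b² = 95.
For a vertical hyperbola the asymptotes have slope ±a/b.
Here that is ±√22/√95 = ±√2090/95.

√2090/95 and -√2090/95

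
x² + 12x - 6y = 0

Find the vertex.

Only x is squared. Complete the square in x: (x + 6)² = 6(y + 6).
Vertex (-6, -6); 4p = 6 so p = 3/2. Opens up.

(-6, -6)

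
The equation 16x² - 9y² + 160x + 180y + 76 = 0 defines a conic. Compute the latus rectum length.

Rearranging, 16(x² + 10x) -9(y² - 20y) = -76.
Completing the square gives 16(x + 5)² -9(y - 10)² = -76 + 400 - 900 = -576.
Divide through by -576 to get (y - 10)²/64 - (x + 5)²/36 = 1.
Hyperbola, center (-5, 10), transverse axis vertical; a² = 64, b² = 36.
Latus rectum length = 2b²/a = 2·36/8 = 9.

9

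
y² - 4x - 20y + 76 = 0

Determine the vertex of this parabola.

Only y is squared. Complete the square in y: (y - 10)² = 4(x + 6).
Vertex (-6, 10); 4p = 4 so p = 1. Opens right.

(-6, 10)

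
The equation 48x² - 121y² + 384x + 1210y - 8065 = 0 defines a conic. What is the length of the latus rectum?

Rearranging, 48(x² + 8x) -121(y² - 10y) = 8065.
Complete the square: 48(x + 4)² -121(y - 5)² = 8065 + 768 - 3025 = 5808
Dividing both sides by 5808: (x + 4)²/121 - (y - 5)²/48 = 1
Hyperbola, center (-4, 5), transverse axis horizontal; a² = 121, b² = 48.
Latus rectum length = 2b²/a = 2·48/11 = 96/11.

96/11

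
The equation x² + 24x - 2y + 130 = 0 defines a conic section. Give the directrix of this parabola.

Only x is squared. Complete the square in x: (x + 12)² = 2(y + 7).
Vertex (-12, -7); 4p = 2 so p = 1/2. Opens up.
Directrix is the horizontal line y = k − p = -7 − (1/2) = -15/2.

y = -15/2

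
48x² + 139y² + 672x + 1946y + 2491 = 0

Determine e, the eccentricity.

Rearranging, 48(x² + 14x) + 139(y² + 14y) = -2491.
Completing the square gives 48(x + 7)² + 139(y + 7)² = -2491 + 2352 + 6811 = 6672.
Divide through by 6672 to get (x + 7)²/139 + (y + 7)²/48 = 1.
Ellipse, center (-7, -7), major axis horizontal; a² = 139, b² = 48.
c² = a² - b² = 91, so c = √91.
e = c/a = √91/√139 = √12649/139.

e = √12649/139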